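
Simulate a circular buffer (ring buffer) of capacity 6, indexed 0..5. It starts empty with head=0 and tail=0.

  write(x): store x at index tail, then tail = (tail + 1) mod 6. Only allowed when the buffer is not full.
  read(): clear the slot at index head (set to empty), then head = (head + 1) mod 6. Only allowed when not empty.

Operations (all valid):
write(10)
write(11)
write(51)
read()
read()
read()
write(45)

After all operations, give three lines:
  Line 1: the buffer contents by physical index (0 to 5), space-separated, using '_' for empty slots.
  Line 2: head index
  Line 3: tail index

Answer: _ _ _ 45 _ _
3
4

Derivation:
write(10): buf=[10 _ _ _ _ _], head=0, tail=1, size=1
write(11): buf=[10 11 _ _ _ _], head=0, tail=2, size=2
write(51): buf=[10 11 51 _ _ _], head=0, tail=3, size=3
read(): buf=[_ 11 51 _ _ _], head=1, tail=3, size=2
read(): buf=[_ _ 51 _ _ _], head=2, tail=3, size=1
read(): buf=[_ _ _ _ _ _], head=3, tail=3, size=0
write(45): buf=[_ _ _ 45 _ _], head=3, tail=4, size=1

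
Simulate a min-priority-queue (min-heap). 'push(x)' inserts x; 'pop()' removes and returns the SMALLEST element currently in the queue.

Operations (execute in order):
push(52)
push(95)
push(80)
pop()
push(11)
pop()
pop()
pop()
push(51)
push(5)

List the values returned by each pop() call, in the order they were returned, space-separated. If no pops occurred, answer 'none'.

push(52): heap contents = [52]
push(95): heap contents = [52, 95]
push(80): heap contents = [52, 80, 95]
pop() → 52: heap contents = [80, 95]
push(11): heap contents = [11, 80, 95]
pop() → 11: heap contents = [80, 95]
pop() → 80: heap contents = [95]
pop() → 95: heap contents = []
push(51): heap contents = [51]
push(5): heap contents = [5, 51]

Answer: 52 11 80 95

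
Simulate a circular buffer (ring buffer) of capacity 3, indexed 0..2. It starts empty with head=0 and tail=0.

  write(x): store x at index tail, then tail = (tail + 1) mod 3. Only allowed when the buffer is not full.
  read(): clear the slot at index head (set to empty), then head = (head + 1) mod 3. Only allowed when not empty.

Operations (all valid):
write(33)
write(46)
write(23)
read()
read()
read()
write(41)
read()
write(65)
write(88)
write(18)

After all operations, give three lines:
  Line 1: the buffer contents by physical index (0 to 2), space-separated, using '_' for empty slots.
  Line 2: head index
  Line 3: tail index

write(33): buf=[33 _ _], head=0, tail=1, size=1
write(46): buf=[33 46 _], head=0, tail=2, size=2
write(23): buf=[33 46 23], head=0, tail=0, size=3
read(): buf=[_ 46 23], head=1, tail=0, size=2
read(): buf=[_ _ 23], head=2, tail=0, size=1
read(): buf=[_ _ _], head=0, tail=0, size=0
write(41): buf=[41 _ _], head=0, tail=1, size=1
read(): buf=[_ _ _], head=1, tail=1, size=0
write(65): buf=[_ 65 _], head=1, tail=2, size=1
write(88): buf=[_ 65 88], head=1, tail=0, size=2
write(18): buf=[18 65 88], head=1, tail=1, size=3

Answer: 18 65 88
1
1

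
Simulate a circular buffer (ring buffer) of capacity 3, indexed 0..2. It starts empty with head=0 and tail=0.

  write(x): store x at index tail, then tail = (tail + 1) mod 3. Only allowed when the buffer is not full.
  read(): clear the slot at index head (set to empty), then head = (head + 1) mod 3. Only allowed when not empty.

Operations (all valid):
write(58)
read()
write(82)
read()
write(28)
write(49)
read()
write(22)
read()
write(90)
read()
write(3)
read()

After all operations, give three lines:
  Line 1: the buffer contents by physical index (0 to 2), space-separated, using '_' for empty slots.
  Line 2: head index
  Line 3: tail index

Answer: 3 _ _
0
1

Derivation:
write(58): buf=[58 _ _], head=0, tail=1, size=1
read(): buf=[_ _ _], head=1, tail=1, size=0
write(82): buf=[_ 82 _], head=1, tail=2, size=1
read(): buf=[_ _ _], head=2, tail=2, size=0
write(28): buf=[_ _ 28], head=2, tail=0, size=1
write(49): buf=[49 _ 28], head=2, tail=1, size=2
read(): buf=[49 _ _], head=0, tail=1, size=1
write(22): buf=[49 22 _], head=0, tail=2, size=2
read(): buf=[_ 22 _], head=1, tail=2, size=1
write(90): buf=[_ 22 90], head=1, tail=0, size=2
read(): buf=[_ _ 90], head=2, tail=0, size=1
write(3): buf=[3 _ 90], head=2, tail=1, size=2
read(): buf=[3 _ _], head=0, tail=1, size=1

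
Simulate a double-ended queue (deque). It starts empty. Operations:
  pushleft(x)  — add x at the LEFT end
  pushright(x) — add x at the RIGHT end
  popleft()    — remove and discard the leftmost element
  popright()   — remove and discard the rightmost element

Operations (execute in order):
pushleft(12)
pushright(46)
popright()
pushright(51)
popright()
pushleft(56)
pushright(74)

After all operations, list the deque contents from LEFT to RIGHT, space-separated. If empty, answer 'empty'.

pushleft(12): [12]
pushright(46): [12, 46]
popright(): [12]
pushright(51): [12, 51]
popright(): [12]
pushleft(56): [56, 12]
pushright(74): [56, 12, 74]

Answer: 56 12 74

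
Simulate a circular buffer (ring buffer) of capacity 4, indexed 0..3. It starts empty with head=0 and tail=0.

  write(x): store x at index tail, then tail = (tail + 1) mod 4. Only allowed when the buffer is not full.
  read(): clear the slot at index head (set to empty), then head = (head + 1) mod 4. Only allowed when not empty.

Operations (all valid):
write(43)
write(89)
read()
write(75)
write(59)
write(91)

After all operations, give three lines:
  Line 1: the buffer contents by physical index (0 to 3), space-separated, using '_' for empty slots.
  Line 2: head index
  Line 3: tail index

write(43): buf=[43 _ _ _], head=0, tail=1, size=1
write(89): buf=[43 89 _ _], head=0, tail=2, size=2
read(): buf=[_ 89 _ _], head=1, tail=2, size=1
write(75): buf=[_ 89 75 _], head=1, tail=3, size=2
write(59): buf=[_ 89 75 59], head=1, tail=0, size=3
write(91): buf=[91 89 75 59], head=1, tail=1, size=4

Answer: 91 89 75 59
1
1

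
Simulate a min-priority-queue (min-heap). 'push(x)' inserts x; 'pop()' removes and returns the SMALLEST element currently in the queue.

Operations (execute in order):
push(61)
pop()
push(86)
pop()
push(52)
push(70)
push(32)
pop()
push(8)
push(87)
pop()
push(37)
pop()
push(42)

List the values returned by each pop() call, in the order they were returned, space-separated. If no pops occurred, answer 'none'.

Answer: 61 86 32 8 37

Derivation:
push(61): heap contents = [61]
pop() → 61: heap contents = []
push(86): heap contents = [86]
pop() → 86: heap contents = []
push(52): heap contents = [52]
push(70): heap contents = [52, 70]
push(32): heap contents = [32, 52, 70]
pop() → 32: heap contents = [52, 70]
push(8): heap contents = [8, 52, 70]
push(87): heap contents = [8, 52, 70, 87]
pop() → 8: heap contents = [52, 70, 87]
push(37): heap contents = [37, 52, 70, 87]
pop() → 37: heap contents = [52, 70, 87]
push(42): heap contents = [42, 52, 70, 87]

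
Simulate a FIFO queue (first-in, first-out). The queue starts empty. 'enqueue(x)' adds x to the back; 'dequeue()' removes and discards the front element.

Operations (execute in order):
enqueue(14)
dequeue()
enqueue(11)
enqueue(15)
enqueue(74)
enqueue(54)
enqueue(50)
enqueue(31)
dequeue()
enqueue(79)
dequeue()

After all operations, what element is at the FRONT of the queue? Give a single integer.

enqueue(14): queue = [14]
dequeue(): queue = []
enqueue(11): queue = [11]
enqueue(15): queue = [11, 15]
enqueue(74): queue = [11, 15, 74]
enqueue(54): queue = [11, 15, 74, 54]
enqueue(50): queue = [11, 15, 74, 54, 50]
enqueue(31): queue = [11, 15, 74, 54, 50, 31]
dequeue(): queue = [15, 74, 54, 50, 31]
enqueue(79): queue = [15, 74, 54, 50, 31, 79]
dequeue(): queue = [74, 54, 50, 31, 79]

Answer: 74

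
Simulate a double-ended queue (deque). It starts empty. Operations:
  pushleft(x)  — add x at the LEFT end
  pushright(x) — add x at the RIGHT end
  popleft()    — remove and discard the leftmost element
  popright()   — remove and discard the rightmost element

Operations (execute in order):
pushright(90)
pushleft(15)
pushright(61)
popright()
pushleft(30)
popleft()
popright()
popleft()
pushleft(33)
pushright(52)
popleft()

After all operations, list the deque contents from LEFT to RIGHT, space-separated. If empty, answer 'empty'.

Answer: 52

Derivation:
pushright(90): [90]
pushleft(15): [15, 90]
pushright(61): [15, 90, 61]
popright(): [15, 90]
pushleft(30): [30, 15, 90]
popleft(): [15, 90]
popright(): [15]
popleft(): []
pushleft(33): [33]
pushright(52): [33, 52]
popleft(): [52]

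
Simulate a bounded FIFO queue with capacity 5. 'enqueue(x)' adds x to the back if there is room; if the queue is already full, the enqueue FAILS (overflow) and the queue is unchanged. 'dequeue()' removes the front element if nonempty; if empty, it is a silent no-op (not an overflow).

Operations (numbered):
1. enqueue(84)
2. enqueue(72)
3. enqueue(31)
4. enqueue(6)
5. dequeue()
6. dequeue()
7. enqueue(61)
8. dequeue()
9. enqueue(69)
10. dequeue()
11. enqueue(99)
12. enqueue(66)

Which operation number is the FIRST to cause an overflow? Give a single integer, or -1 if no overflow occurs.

1. enqueue(84): size=1
2. enqueue(72): size=2
3. enqueue(31): size=3
4. enqueue(6): size=4
5. dequeue(): size=3
6. dequeue(): size=2
7. enqueue(61): size=3
8. dequeue(): size=2
9. enqueue(69): size=3
10. dequeue(): size=2
11. enqueue(99): size=3
12. enqueue(66): size=4

Answer: -1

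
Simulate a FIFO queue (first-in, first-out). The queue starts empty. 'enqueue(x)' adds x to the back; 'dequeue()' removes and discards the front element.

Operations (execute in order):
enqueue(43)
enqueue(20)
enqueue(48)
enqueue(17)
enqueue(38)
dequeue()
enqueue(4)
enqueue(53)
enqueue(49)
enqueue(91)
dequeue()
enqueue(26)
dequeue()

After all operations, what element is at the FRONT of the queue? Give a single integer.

Answer: 17

Derivation:
enqueue(43): queue = [43]
enqueue(20): queue = [43, 20]
enqueue(48): queue = [43, 20, 48]
enqueue(17): queue = [43, 20, 48, 17]
enqueue(38): queue = [43, 20, 48, 17, 38]
dequeue(): queue = [20, 48, 17, 38]
enqueue(4): queue = [20, 48, 17, 38, 4]
enqueue(53): queue = [20, 48, 17, 38, 4, 53]
enqueue(49): queue = [20, 48, 17, 38, 4, 53, 49]
enqueue(91): queue = [20, 48, 17, 38, 4, 53, 49, 91]
dequeue(): queue = [48, 17, 38, 4, 53, 49, 91]
enqueue(26): queue = [48, 17, 38, 4, 53, 49, 91, 26]
dequeue(): queue = [17, 38, 4, 53, 49, 91, 26]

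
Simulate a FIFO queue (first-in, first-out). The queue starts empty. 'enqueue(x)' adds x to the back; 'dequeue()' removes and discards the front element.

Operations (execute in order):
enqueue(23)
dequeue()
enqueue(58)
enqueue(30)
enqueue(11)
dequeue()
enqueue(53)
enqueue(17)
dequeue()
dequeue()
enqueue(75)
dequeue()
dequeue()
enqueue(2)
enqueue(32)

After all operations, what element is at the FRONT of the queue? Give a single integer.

Answer: 75

Derivation:
enqueue(23): queue = [23]
dequeue(): queue = []
enqueue(58): queue = [58]
enqueue(30): queue = [58, 30]
enqueue(11): queue = [58, 30, 11]
dequeue(): queue = [30, 11]
enqueue(53): queue = [30, 11, 53]
enqueue(17): queue = [30, 11, 53, 17]
dequeue(): queue = [11, 53, 17]
dequeue(): queue = [53, 17]
enqueue(75): queue = [53, 17, 75]
dequeue(): queue = [17, 75]
dequeue(): queue = [75]
enqueue(2): queue = [75, 2]
enqueue(32): queue = [75, 2, 32]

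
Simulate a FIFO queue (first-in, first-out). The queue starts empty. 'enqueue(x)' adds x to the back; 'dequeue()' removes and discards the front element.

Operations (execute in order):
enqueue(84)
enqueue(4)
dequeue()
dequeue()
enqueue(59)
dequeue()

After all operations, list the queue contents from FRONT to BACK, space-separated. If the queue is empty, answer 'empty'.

enqueue(84): [84]
enqueue(4): [84, 4]
dequeue(): [4]
dequeue(): []
enqueue(59): [59]
dequeue(): []

Answer: empty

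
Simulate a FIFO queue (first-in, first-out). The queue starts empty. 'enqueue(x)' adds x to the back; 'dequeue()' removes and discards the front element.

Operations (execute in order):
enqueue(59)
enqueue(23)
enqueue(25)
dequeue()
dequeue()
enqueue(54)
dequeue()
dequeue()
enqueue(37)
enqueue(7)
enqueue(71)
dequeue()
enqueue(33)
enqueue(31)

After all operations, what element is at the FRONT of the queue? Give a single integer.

enqueue(59): queue = [59]
enqueue(23): queue = [59, 23]
enqueue(25): queue = [59, 23, 25]
dequeue(): queue = [23, 25]
dequeue(): queue = [25]
enqueue(54): queue = [25, 54]
dequeue(): queue = [54]
dequeue(): queue = []
enqueue(37): queue = [37]
enqueue(7): queue = [37, 7]
enqueue(71): queue = [37, 7, 71]
dequeue(): queue = [7, 71]
enqueue(33): queue = [7, 71, 33]
enqueue(31): queue = [7, 71, 33, 31]

Answer: 7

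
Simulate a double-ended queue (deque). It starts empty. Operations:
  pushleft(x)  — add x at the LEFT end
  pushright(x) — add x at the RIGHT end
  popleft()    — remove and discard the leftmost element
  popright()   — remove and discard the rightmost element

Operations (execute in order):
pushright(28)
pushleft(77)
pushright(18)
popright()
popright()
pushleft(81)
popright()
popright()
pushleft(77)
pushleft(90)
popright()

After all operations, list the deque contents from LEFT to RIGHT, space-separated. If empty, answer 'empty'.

Answer: 90

Derivation:
pushright(28): [28]
pushleft(77): [77, 28]
pushright(18): [77, 28, 18]
popright(): [77, 28]
popright(): [77]
pushleft(81): [81, 77]
popright(): [81]
popright(): []
pushleft(77): [77]
pushleft(90): [90, 77]
popright(): [90]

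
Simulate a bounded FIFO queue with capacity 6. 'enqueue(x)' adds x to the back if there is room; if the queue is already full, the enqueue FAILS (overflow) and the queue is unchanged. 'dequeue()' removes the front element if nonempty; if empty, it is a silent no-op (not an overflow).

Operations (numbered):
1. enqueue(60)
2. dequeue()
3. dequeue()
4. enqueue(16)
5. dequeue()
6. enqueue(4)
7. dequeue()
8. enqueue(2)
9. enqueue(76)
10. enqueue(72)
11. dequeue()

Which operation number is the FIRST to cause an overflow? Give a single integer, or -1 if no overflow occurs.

1. enqueue(60): size=1
2. dequeue(): size=0
3. dequeue(): empty, no-op, size=0
4. enqueue(16): size=1
5. dequeue(): size=0
6. enqueue(4): size=1
7. dequeue(): size=0
8. enqueue(2): size=1
9. enqueue(76): size=2
10. enqueue(72): size=3
11. dequeue(): size=2

Answer: -1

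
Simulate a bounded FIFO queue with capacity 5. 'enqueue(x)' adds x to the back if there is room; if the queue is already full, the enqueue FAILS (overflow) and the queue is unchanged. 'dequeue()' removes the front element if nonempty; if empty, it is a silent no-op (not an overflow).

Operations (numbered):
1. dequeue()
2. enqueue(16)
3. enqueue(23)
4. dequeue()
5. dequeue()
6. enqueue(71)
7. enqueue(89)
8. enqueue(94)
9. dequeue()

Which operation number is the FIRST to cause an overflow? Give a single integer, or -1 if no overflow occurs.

Answer: -1

Derivation:
1. dequeue(): empty, no-op, size=0
2. enqueue(16): size=1
3. enqueue(23): size=2
4. dequeue(): size=1
5. dequeue(): size=0
6. enqueue(71): size=1
7. enqueue(89): size=2
8. enqueue(94): size=3
9. dequeue(): size=2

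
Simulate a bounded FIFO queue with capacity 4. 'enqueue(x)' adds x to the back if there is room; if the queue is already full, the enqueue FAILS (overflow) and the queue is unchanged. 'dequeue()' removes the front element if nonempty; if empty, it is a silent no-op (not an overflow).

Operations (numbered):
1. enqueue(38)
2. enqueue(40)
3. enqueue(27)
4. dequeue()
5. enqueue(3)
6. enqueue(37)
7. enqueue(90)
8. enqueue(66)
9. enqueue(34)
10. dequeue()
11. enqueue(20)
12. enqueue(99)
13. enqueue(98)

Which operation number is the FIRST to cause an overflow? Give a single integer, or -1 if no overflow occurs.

1. enqueue(38): size=1
2. enqueue(40): size=2
3. enqueue(27): size=3
4. dequeue(): size=2
5. enqueue(3): size=3
6. enqueue(37): size=4
7. enqueue(90): size=4=cap → OVERFLOW (fail)
8. enqueue(66): size=4=cap → OVERFLOW (fail)
9. enqueue(34): size=4=cap → OVERFLOW (fail)
10. dequeue(): size=3
11. enqueue(20): size=4
12. enqueue(99): size=4=cap → OVERFLOW (fail)
13. enqueue(98): size=4=cap → OVERFLOW (fail)

Answer: 7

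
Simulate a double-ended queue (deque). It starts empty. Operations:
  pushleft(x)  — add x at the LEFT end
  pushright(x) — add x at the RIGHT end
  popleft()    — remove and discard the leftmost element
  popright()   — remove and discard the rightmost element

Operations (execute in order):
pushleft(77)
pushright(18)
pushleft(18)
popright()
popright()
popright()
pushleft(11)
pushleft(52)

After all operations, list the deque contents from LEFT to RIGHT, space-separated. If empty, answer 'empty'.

pushleft(77): [77]
pushright(18): [77, 18]
pushleft(18): [18, 77, 18]
popright(): [18, 77]
popright(): [18]
popright(): []
pushleft(11): [11]
pushleft(52): [52, 11]

Answer: 52 11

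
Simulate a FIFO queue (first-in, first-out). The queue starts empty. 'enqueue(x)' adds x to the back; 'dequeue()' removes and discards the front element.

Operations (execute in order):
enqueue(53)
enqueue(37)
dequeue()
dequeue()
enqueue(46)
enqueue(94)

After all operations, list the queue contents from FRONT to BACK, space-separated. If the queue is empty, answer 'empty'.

enqueue(53): [53]
enqueue(37): [53, 37]
dequeue(): [37]
dequeue(): []
enqueue(46): [46]
enqueue(94): [46, 94]

Answer: 46 94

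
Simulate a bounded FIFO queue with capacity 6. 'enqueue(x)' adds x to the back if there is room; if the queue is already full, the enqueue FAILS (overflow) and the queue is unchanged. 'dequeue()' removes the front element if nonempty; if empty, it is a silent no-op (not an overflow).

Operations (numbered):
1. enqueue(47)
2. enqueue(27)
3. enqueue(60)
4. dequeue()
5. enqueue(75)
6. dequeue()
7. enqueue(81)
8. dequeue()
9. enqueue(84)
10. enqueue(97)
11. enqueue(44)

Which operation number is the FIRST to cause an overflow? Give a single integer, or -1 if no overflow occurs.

Answer: -1

Derivation:
1. enqueue(47): size=1
2. enqueue(27): size=2
3. enqueue(60): size=3
4. dequeue(): size=2
5. enqueue(75): size=3
6. dequeue(): size=2
7. enqueue(81): size=3
8. dequeue(): size=2
9. enqueue(84): size=3
10. enqueue(97): size=4
11. enqueue(44): size=5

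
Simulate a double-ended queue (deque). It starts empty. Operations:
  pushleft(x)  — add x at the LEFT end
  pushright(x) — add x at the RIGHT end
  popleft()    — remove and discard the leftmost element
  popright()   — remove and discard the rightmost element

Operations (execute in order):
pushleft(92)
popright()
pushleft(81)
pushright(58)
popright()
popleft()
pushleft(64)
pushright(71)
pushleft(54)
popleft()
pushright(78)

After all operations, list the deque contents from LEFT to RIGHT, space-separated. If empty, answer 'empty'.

Answer: 64 71 78

Derivation:
pushleft(92): [92]
popright(): []
pushleft(81): [81]
pushright(58): [81, 58]
popright(): [81]
popleft(): []
pushleft(64): [64]
pushright(71): [64, 71]
pushleft(54): [54, 64, 71]
popleft(): [64, 71]
pushright(78): [64, 71, 78]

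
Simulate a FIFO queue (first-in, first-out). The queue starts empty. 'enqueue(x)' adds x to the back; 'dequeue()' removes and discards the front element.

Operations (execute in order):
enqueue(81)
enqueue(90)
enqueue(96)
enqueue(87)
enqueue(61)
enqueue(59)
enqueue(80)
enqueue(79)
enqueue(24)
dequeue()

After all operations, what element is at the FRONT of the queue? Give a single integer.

enqueue(81): queue = [81]
enqueue(90): queue = [81, 90]
enqueue(96): queue = [81, 90, 96]
enqueue(87): queue = [81, 90, 96, 87]
enqueue(61): queue = [81, 90, 96, 87, 61]
enqueue(59): queue = [81, 90, 96, 87, 61, 59]
enqueue(80): queue = [81, 90, 96, 87, 61, 59, 80]
enqueue(79): queue = [81, 90, 96, 87, 61, 59, 80, 79]
enqueue(24): queue = [81, 90, 96, 87, 61, 59, 80, 79, 24]
dequeue(): queue = [90, 96, 87, 61, 59, 80, 79, 24]

Answer: 90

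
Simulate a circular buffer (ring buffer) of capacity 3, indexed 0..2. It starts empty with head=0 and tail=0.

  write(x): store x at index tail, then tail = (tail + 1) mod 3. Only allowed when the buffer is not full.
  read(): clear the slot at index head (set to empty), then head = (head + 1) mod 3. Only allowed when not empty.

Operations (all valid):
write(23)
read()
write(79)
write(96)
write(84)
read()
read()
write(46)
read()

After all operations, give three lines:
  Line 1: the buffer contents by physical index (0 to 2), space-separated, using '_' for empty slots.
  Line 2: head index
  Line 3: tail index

Answer: _ 46 _
1
2

Derivation:
write(23): buf=[23 _ _], head=0, tail=1, size=1
read(): buf=[_ _ _], head=1, tail=1, size=0
write(79): buf=[_ 79 _], head=1, tail=2, size=1
write(96): buf=[_ 79 96], head=1, tail=0, size=2
write(84): buf=[84 79 96], head=1, tail=1, size=3
read(): buf=[84 _ 96], head=2, tail=1, size=2
read(): buf=[84 _ _], head=0, tail=1, size=1
write(46): buf=[84 46 _], head=0, tail=2, size=2
read(): buf=[_ 46 _], head=1, tail=2, size=1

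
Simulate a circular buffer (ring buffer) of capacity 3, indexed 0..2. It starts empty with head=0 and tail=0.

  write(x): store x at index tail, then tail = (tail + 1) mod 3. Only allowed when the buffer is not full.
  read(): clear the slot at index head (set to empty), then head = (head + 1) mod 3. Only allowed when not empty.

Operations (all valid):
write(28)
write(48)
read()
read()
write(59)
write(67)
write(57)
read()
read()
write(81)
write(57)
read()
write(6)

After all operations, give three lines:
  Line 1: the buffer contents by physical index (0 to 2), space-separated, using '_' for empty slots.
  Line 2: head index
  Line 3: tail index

Answer: 57 6 81
2
2

Derivation:
write(28): buf=[28 _ _], head=0, tail=1, size=1
write(48): buf=[28 48 _], head=0, tail=2, size=2
read(): buf=[_ 48 _], head=1, tail=2, size=1
read(): buf=[_ _ _], head=2, tail=2, size=0
write(59): buf=[_ _ 59], head=2, tail=0, size=1
write(67): buf=[67 _ 59], head=2, tail=1, size=2
write(57): buf=[67 57 59], head=2, tail=2, size=3
read(): buf=[67 57 _], head=0, tail=2, size=2
read(): buf=[_ 57 _], head=1, tail=2, size=1
write(81): buf=[_ 57 81], head=1, tail=0, size=2
write(57): buf=[57 57 81], head=1, tail=1, size=3
read(): buf=[57 _ 81], head=2, tail=1, size=2
write(6): buf=[57 6 81], head=2, tail=2, size=3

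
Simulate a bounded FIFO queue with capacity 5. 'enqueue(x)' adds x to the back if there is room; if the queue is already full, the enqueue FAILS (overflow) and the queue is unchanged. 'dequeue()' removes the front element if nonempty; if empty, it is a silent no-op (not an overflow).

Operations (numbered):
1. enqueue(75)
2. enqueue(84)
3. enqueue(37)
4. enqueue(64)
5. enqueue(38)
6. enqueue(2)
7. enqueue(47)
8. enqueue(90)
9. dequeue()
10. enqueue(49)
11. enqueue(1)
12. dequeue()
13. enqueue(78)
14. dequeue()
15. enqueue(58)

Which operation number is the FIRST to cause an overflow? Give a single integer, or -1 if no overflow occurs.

Answer: 6

Derivation:
1. enqueue(75): size=1
2. enqueue(84): size=2
3. enqueue(37): size=3
4. enqueue(64): size=4
5. enqueue(38): size=5
6. enqueue(2): size=5=cap → OVERFLOW (fail)
7. enqueue(47): size=5=cap → OVERFLOW (fail)
8. enqueue(90): size=5=cap → OVERFLOW (fail)
9. dequeue(): size=4
10. enqueue(49): size=5
11. enqueue(1): size=5=cap → OVERFLOW (fail)
12. dequeue(): size=4
13. enqueue(78): size=5
14. dequeue(): size=4
15. enqueue(58): size=5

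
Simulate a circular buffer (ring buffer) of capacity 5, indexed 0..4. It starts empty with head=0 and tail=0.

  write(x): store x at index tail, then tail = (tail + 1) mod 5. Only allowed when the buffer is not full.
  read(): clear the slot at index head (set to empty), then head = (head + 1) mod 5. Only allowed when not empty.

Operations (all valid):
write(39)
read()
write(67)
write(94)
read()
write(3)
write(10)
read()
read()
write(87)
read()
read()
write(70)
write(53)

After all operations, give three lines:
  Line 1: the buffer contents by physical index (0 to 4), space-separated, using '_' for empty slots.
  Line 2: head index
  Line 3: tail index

Answer: _ 70 53 _ _
1
3

Derivation:
write(39): buf=[39 _ _ _ _], head=0, tail=1, size=1
read(): buf=[_ _ _ _ _], head=1, tail=1, size=0
write(67): buf=[_ 67 _ _ _], head=1, tail=2, size=1
write(94): buf=[_ 67 94 _ _], head=1, tail=3, size=2
read(): buf=[_ _ 94 _ _], head=2, tail=3, size=1
write(3): buf=[_ _ 94 3 _], head=2, tail=4, size=2
write(10): buf=[_ _ 94 3 10], head=2, tail=0, size=3
read(): buf=[_ _ _ 3 10], head=3, tail=0, size=2
read(): buf=[_ _ _ _ 10], head=4, tail=0, size=1
write(87): buf=[87 _ _ _ 10], head=4, tail=1, size=2
read(): buf=[87 _ _ _ _], head=0, tail=1, size=1
read(): buf=[_ _ _ _ _], head=1, tail=1, size=0
write(70): buf=[_ 70 _ _ _], head=1, tail=2, size=1
write(53): buf=[_ 70 53 _ _], head=1, tail=3, size=2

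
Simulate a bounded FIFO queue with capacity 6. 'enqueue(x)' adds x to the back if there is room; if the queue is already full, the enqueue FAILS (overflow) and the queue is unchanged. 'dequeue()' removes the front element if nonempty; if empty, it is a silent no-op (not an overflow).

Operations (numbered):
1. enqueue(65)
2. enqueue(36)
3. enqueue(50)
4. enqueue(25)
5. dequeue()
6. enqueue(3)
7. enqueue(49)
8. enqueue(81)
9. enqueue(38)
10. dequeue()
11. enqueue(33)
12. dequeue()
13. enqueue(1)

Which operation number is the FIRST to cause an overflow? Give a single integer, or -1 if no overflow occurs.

Answer: 9

Derivation:
1. enqueue(65): size=1
2. enqueue(36): size=2
3. enqueue(50): size=3
4. enqueue(25): size=4
5. dequeue(): size=3
6. enqueue(3): size=4
7. enqueue(49): size=5
8. enqueue(81): size=6
9. enqueue(38): size=6=cap → OVERFLOW (fail)
10. dequeue(): size=5
11. enqueue(33): size=6
12. dequeue(): size=5
13. enqueue(1): size=6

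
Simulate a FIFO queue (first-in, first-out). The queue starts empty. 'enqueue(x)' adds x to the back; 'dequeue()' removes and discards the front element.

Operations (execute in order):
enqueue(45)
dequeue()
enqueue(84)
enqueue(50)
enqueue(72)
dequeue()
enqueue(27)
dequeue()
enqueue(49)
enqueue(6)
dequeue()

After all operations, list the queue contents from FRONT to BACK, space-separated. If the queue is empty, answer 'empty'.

Answer: 27 49 6

Derivation:
enqueue(45): [45]
dequeue(): []
enqueue(84): [84]
enqueue(50): [84, 50]
enqueue(72): [84, 50, 72]
dequeue(): [50, 72]
enqueue(27): [50, 72, 27]
dequeue(): [72, 27]
enqueue(49): [72, 27, 49]
enqueue(6): [72, 27, 49, 6]
dequeue(): [27, 49, 6]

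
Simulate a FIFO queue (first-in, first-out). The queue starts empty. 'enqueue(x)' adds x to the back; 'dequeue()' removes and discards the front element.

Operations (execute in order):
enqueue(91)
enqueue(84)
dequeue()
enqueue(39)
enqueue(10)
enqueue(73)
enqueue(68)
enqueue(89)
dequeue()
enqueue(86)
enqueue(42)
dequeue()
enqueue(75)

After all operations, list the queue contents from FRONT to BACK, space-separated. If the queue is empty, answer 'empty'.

enqueue(91): [91]
enqueue(84): [91, 84]
dequeue(): [84]
enqueue(39): [84, 39]
enqueue(10): [84, 39, 10]
enqueue(73): [84, 39, 10, 73]
enqueue(68): [84, 39, 10, 73, 68]
enqueue(89): [84, 39, 10, 73, 68, 89]
dequeue(): [39, 10, 73, 68, 89]
enqueue(86): [39, 10, 73, 68, 89, 86]
enqueue(42): [39, 10, 73, 68, 89, 86, 42]
dequeue(): [10, 73, 68, 89, 86, 42]
enqueue(75): [10, 73, 68, 89, 86, 42, 75]

Answer: 10 73 68 89 86 42 75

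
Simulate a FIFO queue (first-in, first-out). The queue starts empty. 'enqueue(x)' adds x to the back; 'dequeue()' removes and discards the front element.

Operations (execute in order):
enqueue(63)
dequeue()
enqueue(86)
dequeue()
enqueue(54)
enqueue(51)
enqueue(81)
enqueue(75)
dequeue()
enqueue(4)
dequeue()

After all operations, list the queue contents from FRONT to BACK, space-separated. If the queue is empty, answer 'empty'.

enqueue(63): [63]
dequeue(): []
enqueue(86): [86]
dequeue(): []
enqueue(54): [54]
enqueue(51): [54, 51]
enqueue(81): [54, 51, 81]
enqueue(75): [54, 51, 81, 75]
dequeue(): [51, 81, 75]
enqueue(4): [51, 81, 75, 4]
dequeue(): [81, 75, 4]

Answer: 81 75 4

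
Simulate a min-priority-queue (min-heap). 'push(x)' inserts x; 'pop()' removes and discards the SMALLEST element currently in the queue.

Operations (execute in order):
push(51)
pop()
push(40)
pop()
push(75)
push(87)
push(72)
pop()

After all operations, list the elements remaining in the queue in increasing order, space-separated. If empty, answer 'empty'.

push(51): heap contents = [51]
pop() → 51: heap contents = []
push(40): heap contents = [40]
pop() → 40: heap contents = []
push(75): heap contents = [75]
push(87): heap contents = [75, 87]
push(72): heap contents = [72, 75, 87]
pop() → 72: heap contents = [75, 87]

Answer: 75 87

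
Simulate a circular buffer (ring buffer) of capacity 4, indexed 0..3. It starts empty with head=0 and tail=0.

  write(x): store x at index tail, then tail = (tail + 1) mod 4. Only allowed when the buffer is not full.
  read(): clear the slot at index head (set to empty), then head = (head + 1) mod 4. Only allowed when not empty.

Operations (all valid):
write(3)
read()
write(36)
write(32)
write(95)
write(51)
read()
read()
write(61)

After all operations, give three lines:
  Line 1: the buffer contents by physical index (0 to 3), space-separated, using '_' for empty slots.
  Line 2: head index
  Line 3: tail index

write(3): buf=[3 _ _ _], head=0, tail=1, size=1
read(): buf=[_ _ _ _], head=1, tail=1, size=0
write(36): buf=[_ 36 _ _], head=1, tail=2, size=1
write(32): buf=[_ 36 32 _], head=1, tail=3, size=2
write(95): buf=[_ 36 32 95], head=1, tail=0, size=3
write(51): buf=[51 36 32 95], head=1, tail=1, size=4
read(): buf=[51 _ 32 95], head=2, tail=1, size=3
read(): buf=[51 _ _ 95], head=3, tail=1, size=2
write(61): buf=[51 61 _ 95], head=3, tail=2, size=3

Answer: 51 61 _ 95
3
2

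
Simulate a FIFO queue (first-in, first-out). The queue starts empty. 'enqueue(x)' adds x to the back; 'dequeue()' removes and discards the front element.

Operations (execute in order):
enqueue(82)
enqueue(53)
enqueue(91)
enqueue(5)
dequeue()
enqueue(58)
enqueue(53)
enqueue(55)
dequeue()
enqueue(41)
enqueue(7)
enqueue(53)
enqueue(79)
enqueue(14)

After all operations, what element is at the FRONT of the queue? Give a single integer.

Answer: 91

Derivation:
enqueue(82): queue = [82]
enqueue(53): queue = [82, 53]
enqueue(91): queue = [82, 53, 91]
enqueue(5): queue = [82, 53, 91, 5]
dequeue(): queue = [53, 91, 5]
enqueue(58): queue = [53, 91, 5, 58]
enqueue(53): queue = [53, 91, 5, 58, 53]
enqueue(55): queue = [53, 91, 5, 58, 53, 55]
dequeue(): queue = [91, 5, 58, 53, 55]
enqueue(41): queue = [91, 5, 58, 53, 55, 41]
enqueue(7): queue = [91, 5, 58, 53, 55, 41, 7]
enqueue(53): queue = [91, 5, 58, 53, 55, 41, 7, 53]
enqueue(79): queue = [91, 5, 58, 53, 55, 41, 7, 53, 79]
enqueue(14): queue = [91, 5, 58, 53, 55, 41, 7, 53, 79, 14]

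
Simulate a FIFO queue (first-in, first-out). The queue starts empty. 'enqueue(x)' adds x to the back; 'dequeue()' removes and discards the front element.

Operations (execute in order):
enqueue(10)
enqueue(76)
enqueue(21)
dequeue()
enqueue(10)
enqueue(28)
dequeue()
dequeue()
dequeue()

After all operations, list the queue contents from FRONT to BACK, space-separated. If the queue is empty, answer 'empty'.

Answer: 28

Derivation:
enqueue(10): [10]
enqueue(76): [10, 76]
enqueue(21): [10, 76, 21]
dequeue(): [76, 21]
enqueue(10): [76, 21, 10]
enqueue(28): [76, 21, 10, 28]
dequeue(): [21, 10, 28]
dequeue(): [10, 28]
dequeue(): [28]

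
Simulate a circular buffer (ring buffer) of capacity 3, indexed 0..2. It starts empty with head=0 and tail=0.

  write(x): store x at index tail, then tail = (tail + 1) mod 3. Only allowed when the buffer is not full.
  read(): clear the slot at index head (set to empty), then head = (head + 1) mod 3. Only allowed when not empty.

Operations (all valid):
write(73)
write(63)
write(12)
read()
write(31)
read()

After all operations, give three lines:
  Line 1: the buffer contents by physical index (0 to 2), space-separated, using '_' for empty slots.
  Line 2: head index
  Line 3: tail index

write(73): buf=[73 _ _], head=0, tail=1, size=1
write(63): buf=[73 63 _], head=0, tail=2, size=2
write(12): buf=[73 63 12], head=0, tail=0, size=3
read(): buf=[_ 63 12], head=1, tail=0, size=2
write(31): buf=[31 63 12], head=1, tail=1, size=3
read(): buf=[31 _ 12], head=2, tail=1, size=2

Answer: 31 _ 12
2
1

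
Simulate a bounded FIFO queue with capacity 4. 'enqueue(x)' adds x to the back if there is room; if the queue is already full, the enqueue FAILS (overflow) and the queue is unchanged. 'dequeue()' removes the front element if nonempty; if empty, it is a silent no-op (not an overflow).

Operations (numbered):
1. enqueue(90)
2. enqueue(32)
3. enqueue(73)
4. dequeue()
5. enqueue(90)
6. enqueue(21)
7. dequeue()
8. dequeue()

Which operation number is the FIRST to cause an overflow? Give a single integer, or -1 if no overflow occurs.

1. enqueue(90): size=1
2. enqueue(32): size=2
3. enqueue(73): size=3
4. dequeue(): size=2
5. enqueue(90): size=3
6. enqueue(21): size=4
7. dequeue(): size=3
8. dequeue(): size=2

Answer: -1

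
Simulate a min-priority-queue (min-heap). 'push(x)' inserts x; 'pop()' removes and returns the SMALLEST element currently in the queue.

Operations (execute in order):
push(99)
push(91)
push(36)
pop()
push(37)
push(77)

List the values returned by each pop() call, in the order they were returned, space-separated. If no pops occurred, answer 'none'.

push(99): heap contents = [99]
push(91): heap contents = [91, 99]
push(36): heap contents = [36, 91, 99]
pop() → 36: heap contents = [91, 99]
push(37): heap contents = [37, 91, 99]
push(77): heap contents = [37, 77, 91, 99]

Answer: 36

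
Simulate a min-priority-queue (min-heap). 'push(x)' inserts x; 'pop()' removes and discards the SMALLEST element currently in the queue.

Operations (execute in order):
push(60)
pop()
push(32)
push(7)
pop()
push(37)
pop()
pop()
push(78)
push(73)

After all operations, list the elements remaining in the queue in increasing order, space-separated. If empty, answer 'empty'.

push(60): heap contents = [60]
pop() → 60: heap contents = []
push(32): heap contents = [32]
push(7): heap contents = [7, 32]
pop() → 7: heap contents = [32]
push(37): heap contents = [32, 37]
pop() → 32: heap contents = [37]
pop() → 37: heap contents = []
push(78): heap contents = [78]
push(73): heap contents = [73, 78]

Answer: 73 78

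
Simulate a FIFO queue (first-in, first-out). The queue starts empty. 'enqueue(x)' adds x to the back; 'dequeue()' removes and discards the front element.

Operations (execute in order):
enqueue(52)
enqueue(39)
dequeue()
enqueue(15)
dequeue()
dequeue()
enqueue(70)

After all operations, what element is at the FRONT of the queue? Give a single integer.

Answer: 70

Derivation:
enqueue(52): queue = [52]
enqueue(39): queue = [52, 39]
dequeue(): queue = [39]
enqueue(15): queue = [39, 15]
dequeue(): queue = [15]
dequeue(): queue = []
enqueue(70): queue = [70]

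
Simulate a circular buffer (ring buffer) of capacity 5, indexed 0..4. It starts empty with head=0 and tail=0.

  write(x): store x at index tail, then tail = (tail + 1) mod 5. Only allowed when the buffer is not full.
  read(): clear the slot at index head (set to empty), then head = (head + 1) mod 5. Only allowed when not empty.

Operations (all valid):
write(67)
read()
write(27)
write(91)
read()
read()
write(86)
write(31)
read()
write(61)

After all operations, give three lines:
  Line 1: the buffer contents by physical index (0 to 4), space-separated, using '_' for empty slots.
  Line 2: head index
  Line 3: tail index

write(67): buf=[67 _ _ _ _], head=0, tail=1, size=1
read(): buf=[_ _ _ _ _], head=1, tail=1, size=0
write(27): buf=[_ 27 _ _ _], head=1, tail=2, size=1
write(91): buf=[_ 27 91 _ _], head=1, tail=3, size=2
read(): buf=[_ _ 91 _ _], head=2, tail=3, size=1
read(): buf=[_ _ _ _ _], head=3, tail=3, size=0
write(86): buf=[_ _ _ 86 _], head=3, tail=4, size=1
write(31): buf=[_ _ _ 86 31], head=3, tail=0, size=2
read(): buf=[_ _ _ _ 31], head=4, tail=0, size=1
write(61): buf=[61 _ _ _ 31], head=4, tail=1, size=2

Answer: 61 _ _ _ 31
4
1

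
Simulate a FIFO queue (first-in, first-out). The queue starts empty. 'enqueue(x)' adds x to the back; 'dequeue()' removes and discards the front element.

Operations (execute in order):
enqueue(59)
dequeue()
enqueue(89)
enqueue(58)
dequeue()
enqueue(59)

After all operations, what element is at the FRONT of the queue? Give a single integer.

enqueue(59): queue = [59]
dequeue(): queue = []
enqueue(89): queue = [89]
enqueue(58): queue = [89, 58]
dequeue(): queue = [58]
enqueue(59): queue = [58, 59]

Answer: 58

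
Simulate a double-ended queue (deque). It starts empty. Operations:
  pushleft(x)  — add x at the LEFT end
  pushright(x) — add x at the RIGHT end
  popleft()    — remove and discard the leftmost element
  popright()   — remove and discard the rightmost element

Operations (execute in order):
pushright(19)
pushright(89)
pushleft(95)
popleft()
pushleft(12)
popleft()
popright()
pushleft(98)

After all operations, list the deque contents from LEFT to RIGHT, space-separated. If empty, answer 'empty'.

Answer: 98 19

Derivation:
pushright(19): [19]
pushright(89): [19, 89]
pushleft(95): [95, 19, 89]
popleft(): [19, 89]
pushleft(12): [12, 19, 89]
popleft(): [19, 89]
popright(): [19]
pushleft(98): [98, 19]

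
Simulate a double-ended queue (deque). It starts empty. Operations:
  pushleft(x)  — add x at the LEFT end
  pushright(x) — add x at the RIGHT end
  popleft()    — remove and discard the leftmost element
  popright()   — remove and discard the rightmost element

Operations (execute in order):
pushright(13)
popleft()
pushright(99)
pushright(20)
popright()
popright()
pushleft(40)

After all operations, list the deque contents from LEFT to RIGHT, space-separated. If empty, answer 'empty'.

Answer: 40

Derivation:
pushright(13): [13]
popleft(): []
pushright(99): [99]
pushright(20): [99, 20]
popright(): [99]
popright(): []
pushleft(40): [40]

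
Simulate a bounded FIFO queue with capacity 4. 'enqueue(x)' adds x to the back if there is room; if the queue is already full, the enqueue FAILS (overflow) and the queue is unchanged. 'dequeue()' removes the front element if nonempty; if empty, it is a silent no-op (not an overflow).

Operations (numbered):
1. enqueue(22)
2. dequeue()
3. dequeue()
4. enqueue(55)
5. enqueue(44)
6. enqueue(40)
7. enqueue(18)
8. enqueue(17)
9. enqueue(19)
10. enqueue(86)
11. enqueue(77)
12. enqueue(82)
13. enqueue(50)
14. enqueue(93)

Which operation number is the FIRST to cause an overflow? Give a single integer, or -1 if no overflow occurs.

1. enqueue(22): size=1
2. dequeue(): size=0
3. dequeue(): empty, no-op, size=0
4. enqueue(55): size=1
5. enqueue(44): size=2
6. enqueue(40): size=3
7. enqueue(18): size=4
8. enqueue(17): size=4=cap → OVERFLOW (fail)
9. enqueue(19): size=4=cap → OVERFLOW (fail)
10. enqueue(86): size=4=cap → OVERFLOW (fail)
11. enqueue(77): size=4=cap → OVERFLOW (fail)
12. enqueue(82): size=4=cap → OVERFLOW (fail)
13. enqueue(50): size=4=cap → OVERFLOW (fail)
14. enqueue(93): size=4=cap → OVERFLOW (fail)

Answer: 8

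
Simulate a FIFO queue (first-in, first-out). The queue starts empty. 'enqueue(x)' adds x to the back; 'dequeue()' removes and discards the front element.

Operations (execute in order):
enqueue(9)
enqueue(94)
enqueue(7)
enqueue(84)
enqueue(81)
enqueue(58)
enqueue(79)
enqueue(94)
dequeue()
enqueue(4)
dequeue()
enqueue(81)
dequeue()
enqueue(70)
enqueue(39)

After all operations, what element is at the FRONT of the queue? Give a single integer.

Answer: 84

Derivation:
enqueue(9): queue = [9]
enqueue(94): queue = [9, 94]
enqueue(7): queue = [9, 94, 7]
enqueue(84): queue = [9, 94, 7, 84]
enqueue(81): queue = [9, 94, 7, 84, 81]
enqueue(58): queue = [9, 94, 7, 84, 81, 58]
enqueue(79): queue = [9, 94, 7, 84, 81, 58, 79]
enqueue(94): queue = [9, 94, 7, 84, 81, 58, 79, 94]
dequeue(): queue = [94, 7, 84, 81, 58, 79, 94]
enqueue(4): queue = [94, 7, 84, 81, 58, 79, 94, 4]
dequeue(): queue = [7, 84, 81, 58, 79, 94, 4]
enqueue(81): queue = [7, 84, 81, 58, 79, 94, 4, 81]
dequeue(): queue = [84, 81, 58, 79, 94, 4, 81]
enqueue(70): queue = [84, 81, 58, 79, 94, 4, 81, 70]
enqueue(39): queue = [84, 81, 58, 79, 94, 4, 81, 70, 39]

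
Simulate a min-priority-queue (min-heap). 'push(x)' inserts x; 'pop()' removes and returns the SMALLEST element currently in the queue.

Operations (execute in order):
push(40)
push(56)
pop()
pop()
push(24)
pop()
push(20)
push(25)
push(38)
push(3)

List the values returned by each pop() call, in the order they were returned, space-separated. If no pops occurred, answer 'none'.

Answer: 40 56 24

Derivation:
push(40): heap contents = [40]
push(56): heap contents = [40, 56]
pop() → 40: heap contents = [56]
pop() → 56: heap contents = []
push(24): heap contents = [24]
pop() → 24: heap contents = []
push(20): heap contents = [20]
push(25): heap contents = [20, 25]
push(38): heap contents = [20, 25, 38]
push(3): heap contents = [3, 20, 25, 38]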